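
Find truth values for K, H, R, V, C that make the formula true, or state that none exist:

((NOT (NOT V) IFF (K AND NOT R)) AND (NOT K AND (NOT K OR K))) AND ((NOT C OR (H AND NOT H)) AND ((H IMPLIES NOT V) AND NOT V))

K: False; H: False; R: True; V: False; C: False

  (NOT (NOT V) IFF (K AND NOT R)) AND (NOT K AND (NOT K OR K)) = True
    NOT (NOT V) IFF (K AND NOT R) = True
      NOT (NOT V) = False
        NOT V = True
      K AND NOT R = False
        NOT R = False
    NOT K AND (NOT K OR K) = True
      NOT K = True
      NOT K OR K = True
        NOT K = True
  (NOT C OR (H AND NOT H)) AND ((H IMPLIES NOT V) AND NOT V) = True
    NOT C OR (H AND NOT H) = True
      NOT C = True
      H AND NOT H = False
        NOT H = True
    (H IMPLIES NOT V) AND NOT V = True
      H IMPLIES NOT V = True
        NOT V = True
      NOT V = True
Both conjuncts True, so the formula holds.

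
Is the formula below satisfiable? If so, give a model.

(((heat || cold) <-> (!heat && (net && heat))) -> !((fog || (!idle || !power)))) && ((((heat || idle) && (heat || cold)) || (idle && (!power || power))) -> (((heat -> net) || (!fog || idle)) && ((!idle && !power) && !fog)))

fog = True, net = True, heat = False, idle = False, cold = True, power = True

  ((heat || cold) <-> (!heat && (net && heat))) -> !((fog || (!idle || !power))) = True
    (heat || cold) <-> (!heat && (net && heat)) = False
      heat || cold = True
      !heat && (net && heat) = False
        !heat = True
        net && heat = False
    !((fog || (!idle || !power))) = False
      fog || (!idle || !power) = True
        !idle || !power = True
          !idle = True
          !power = False
  (((heat || idle) && (heat || cold)) || (idle && (!power || power))) -> (((heat -> net) || (!fog || idle)) && ((!idle && !power) && !fog)) = True
    ((heat || idle) && (heat || cold)) || (idle && (!power || power)) = False
      (heat || idle) && (heat || cold) = False
        heat || idle = False
        heat || cold = True
      idle && (!power || power) = False
        !power || power = True
          !power = False
    ((heat -> net) || (!fog || idle)) && ((!idle && !power) && !fog) = False
      (heat -> net) || (!fog || idle) = True
        heat -> net = True
        !fog || idle = False
          !fog = False
      (!idle && !power) && !fog = False
        !idle && !power = False
          !idle = True
          !power = False
        !fog = False
Both conjuncts True, so the formula holds.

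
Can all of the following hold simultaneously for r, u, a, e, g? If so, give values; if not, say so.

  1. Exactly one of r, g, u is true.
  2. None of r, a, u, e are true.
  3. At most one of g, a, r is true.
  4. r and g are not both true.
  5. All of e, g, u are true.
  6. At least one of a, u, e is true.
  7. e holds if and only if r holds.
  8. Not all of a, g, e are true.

No satisfying assignment exists.

Case u = True:
  Constraint (2) is violated (u=T) — contradiction.
Case u = False:
  Constraint (5) is violated (u=F) — contradiction.
Both cases fail — unsatisfiable.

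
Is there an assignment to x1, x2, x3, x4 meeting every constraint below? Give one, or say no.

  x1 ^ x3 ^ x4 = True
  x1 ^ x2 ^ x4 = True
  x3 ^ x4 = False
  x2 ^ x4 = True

No satisfying assignment exists.

Adding constraints 1, 2, 3, 4 mod 2: every variable appears an even number of times on the left, so the left side is 0.
But the right sides sum to 1 (mod 2). 0 ≠ 1 — the system is inconsistent.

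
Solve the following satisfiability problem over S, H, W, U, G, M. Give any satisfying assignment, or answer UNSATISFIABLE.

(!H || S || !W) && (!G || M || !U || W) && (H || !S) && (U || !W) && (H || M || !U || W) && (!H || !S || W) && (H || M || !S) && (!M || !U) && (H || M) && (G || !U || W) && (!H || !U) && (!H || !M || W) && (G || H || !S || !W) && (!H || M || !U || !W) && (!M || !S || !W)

Try S = True:
  (H || !S) forces H = True.
  (!H || !S || W) forces W = True.
  (U || !W) forces U = True.
  clause (!H || !U) is falsified — backtrack.
So S = False.
Set H = False.
  then (H || M) forces M = True.
  then (!M || !U) forces U = False.
  then (U || !W) forces W = False.
Set G = False.
All clauses satisfied.

S: False, H: False, W: False, U: False, G: False, M: True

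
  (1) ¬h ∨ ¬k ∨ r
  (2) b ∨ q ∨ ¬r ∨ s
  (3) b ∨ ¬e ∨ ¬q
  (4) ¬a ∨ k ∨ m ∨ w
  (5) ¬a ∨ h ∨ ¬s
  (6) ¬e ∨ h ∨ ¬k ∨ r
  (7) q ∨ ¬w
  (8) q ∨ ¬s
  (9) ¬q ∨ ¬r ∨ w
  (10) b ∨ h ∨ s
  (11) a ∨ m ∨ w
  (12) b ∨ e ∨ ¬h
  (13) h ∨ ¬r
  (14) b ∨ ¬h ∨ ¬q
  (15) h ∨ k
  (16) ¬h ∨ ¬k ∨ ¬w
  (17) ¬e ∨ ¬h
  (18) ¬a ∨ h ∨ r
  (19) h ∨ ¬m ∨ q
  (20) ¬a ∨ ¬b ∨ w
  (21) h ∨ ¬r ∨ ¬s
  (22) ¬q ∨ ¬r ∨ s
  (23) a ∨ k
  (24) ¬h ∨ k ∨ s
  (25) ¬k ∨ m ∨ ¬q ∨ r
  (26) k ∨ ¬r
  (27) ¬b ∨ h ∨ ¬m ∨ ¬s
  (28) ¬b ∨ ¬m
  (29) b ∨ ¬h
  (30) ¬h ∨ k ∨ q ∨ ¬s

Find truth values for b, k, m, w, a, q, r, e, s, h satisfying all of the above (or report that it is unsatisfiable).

b = False, k = True, m = True, w = False, a = False, q = True, r = False, e = False, s = True, h = False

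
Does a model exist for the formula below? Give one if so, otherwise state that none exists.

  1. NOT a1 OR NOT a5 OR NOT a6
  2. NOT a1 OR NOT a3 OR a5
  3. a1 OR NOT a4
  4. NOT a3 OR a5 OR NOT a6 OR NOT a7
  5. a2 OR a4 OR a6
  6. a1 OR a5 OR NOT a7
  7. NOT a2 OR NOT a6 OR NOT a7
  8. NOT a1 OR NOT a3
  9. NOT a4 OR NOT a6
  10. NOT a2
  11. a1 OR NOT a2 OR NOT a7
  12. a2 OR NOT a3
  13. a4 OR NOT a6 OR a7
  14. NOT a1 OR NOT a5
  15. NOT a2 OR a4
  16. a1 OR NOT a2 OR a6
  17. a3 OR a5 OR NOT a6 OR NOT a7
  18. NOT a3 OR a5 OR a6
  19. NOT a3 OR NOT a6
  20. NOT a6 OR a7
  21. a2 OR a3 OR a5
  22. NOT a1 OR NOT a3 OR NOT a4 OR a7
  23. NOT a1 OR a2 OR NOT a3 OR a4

Unit clause (NOT a2) forces a2 = False.
In (a2 OR NOT a3) only NOT a3 is left, so a3 = False.
In (a2 OR a3 OR a5) only a5 is left, so a5 = True.
In (NOT a1 OR NOT a5) only NOT a1 is left, so a1 = False.
In (a1 OR NOT a4) only NOT a4 is left, so a4 = False.
In (a2 OR a4 OR a6) only a6 is left, so a6 = True.
In (a4 OR NOT a6 OR a7) only a7 is left, so a7 = True.
All clauses satisfied.

a1 = False, a2 = False, a3 = False, a4 = False, a5 = True, a6 = True, a7 = True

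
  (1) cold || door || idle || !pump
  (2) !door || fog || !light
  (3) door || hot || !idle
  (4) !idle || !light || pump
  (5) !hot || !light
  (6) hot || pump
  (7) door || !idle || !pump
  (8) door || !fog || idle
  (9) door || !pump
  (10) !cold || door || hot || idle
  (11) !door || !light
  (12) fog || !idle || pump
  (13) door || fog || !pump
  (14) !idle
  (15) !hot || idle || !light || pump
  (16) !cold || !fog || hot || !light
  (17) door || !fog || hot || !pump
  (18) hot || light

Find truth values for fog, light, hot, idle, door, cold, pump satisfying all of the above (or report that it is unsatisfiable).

fog = True; light = False; hot = True; idle = False; door = True; cold = True; pump = False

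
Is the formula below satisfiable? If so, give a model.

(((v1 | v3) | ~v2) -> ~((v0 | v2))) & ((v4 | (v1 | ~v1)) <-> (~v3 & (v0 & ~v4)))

v0=T, v1=F, v2=T, v3=F, v4=F

  ((v1 | v3) | ~v2) -> ~((v0 | v2)) = True
    (v1 | v3) | ~v2 = False
      v1 | v3 = False
      ~v2 = False
    ~((v0 | v2)) = False
      v0 | v2 = True
  (v4 | (v1 | ~v1)) <-> (~v3 & (v0 & ~v4)) = True
    v4 | (v1 | ~v1) = True
      v1 | ~v1 = True
        ~v1 = True
    ~v3 & (v0 & ~v4) = True
      ~v3 = True
      v0 & ~v4 = True
        ~v4 = True
Both conjuncts True, so the formula holds.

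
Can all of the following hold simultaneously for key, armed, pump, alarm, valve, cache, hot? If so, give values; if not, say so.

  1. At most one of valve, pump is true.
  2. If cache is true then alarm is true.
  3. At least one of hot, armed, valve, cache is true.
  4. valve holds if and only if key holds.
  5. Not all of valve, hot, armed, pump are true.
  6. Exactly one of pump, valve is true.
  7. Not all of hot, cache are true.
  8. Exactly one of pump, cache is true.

key: False; armed: True; pump: True; alarm: False; valve: False; cache: False; hot: True

  (1) {valve, pump}: 1 true — at most one ✓
  (2) cache=F ⇒ alarm: vacuous ✓
  (3) {hot, armed, valve, cache}: 2 true — at least one ✓
  (4) valve=F, key=F — same ✓
  (5) {valve, hot, armed, pump}: 3/4 true — not all ✓
  (6) {pump, valve}: 1 true — exactly one ✓
  (7) {hot, cache}: 1/2 true — not all ✓
  (8) {pump, cache}: 1 true — exactly one ✓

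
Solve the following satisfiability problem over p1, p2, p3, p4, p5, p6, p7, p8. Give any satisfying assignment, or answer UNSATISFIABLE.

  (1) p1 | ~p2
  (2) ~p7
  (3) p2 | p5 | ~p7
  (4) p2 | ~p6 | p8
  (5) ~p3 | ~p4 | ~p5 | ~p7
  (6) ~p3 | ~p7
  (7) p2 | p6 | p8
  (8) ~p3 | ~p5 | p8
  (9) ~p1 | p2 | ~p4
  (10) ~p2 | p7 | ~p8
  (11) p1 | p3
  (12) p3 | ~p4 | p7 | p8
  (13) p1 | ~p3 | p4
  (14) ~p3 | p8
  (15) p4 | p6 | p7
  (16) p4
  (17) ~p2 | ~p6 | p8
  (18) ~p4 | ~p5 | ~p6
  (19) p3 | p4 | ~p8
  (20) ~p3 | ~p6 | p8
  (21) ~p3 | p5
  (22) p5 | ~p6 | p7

p1=F, p2=F, p3=T, p4=T, p5=T, p6=F, p7=F, p8=T

Unit clause (~p7) forces p7 = False.
Unit clause (p4) forces p4 = True.
Try p1 = True:
  (~p1 | p2 | ~p4) forces p2 = True.
  (~p2 | p7 | ~p8) forces p8 = False.
  (p3 | ~p4 | p7 | p8) forces p3 = True.
  clause (~p3 | p8) is falsified — backtrack.
So p1 = False.
  then (p1 | ~p2) forces p2 = False.
  then (p1 | p3) forces p3 = True.
  then (~p3 | p8) forces p8 = True.
  then (~p3 | p5) forces p5 = True.
  then (~p4 | ~p5 | ~p6) forces p6 = False.
All clauses satisfied.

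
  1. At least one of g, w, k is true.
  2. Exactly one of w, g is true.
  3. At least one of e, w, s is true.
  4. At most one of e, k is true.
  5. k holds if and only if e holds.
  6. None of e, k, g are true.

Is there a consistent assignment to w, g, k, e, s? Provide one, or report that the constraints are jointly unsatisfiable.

w: True, g: False, k: False, e: False, s: True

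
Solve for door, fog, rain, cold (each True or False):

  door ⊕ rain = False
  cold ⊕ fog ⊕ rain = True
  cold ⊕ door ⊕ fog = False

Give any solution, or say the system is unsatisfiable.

Adding constraints 1, 2, 3 mod 2: every variable appears an even number of times on the left, so the left side is 0.
But the right sides sum to 1 (mod 2). 0 ≠ 1 — the system is inconsistent.

The formula is unsatisfiable.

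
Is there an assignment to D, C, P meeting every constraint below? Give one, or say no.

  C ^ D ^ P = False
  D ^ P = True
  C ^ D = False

D = True; C = True; P = False

C ^ D ^ P = T ^ T ^ F = False ✓
D ^ P = T ^ F = True ✓
C ^ D = T ^ T = False ✓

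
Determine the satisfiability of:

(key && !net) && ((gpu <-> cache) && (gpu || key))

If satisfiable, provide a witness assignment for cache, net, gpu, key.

cache = False, net = False, gpu = False, key = True

  key && !net = True
    !net = True
  (gpu <-> cache) && (gpu || key) = True
    gpu <-> cache = True
    gpu || key = True
Both conjuncts True, so the formula holds.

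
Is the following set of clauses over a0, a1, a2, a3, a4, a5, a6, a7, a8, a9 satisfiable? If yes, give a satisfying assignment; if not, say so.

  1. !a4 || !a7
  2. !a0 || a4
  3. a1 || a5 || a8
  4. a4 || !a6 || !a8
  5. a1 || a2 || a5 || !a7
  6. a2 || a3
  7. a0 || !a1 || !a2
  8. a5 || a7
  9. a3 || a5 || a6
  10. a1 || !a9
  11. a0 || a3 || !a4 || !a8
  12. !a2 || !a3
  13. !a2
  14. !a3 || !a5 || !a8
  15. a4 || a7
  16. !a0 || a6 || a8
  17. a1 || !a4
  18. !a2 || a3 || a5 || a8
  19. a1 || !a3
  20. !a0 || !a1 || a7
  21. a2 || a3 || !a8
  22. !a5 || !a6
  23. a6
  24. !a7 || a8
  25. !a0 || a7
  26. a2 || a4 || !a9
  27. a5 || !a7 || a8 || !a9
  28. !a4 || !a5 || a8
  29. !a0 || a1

Case a2 = True:
  Clause (!a2) is falsified — contradiction.
Case a2 = False:
  (a2 || a3) forces a3 = True.
  (a1 || !a3) forces a1 = True.
  (a6) forces a6 = True.
  (!a5 || !a6) forces a5 = False.
  (a5 || a7) forces a7 = True.
  (!a4 || !a7) forces a4 = False.
  (!a0 || a4) forces a0 = False.
  (a4 || !a6 || !a8) forces a8 = False.
  Clause (!a7 || a8) is falsified — contradiction.
Both cases fail, so the formula is unsatisfiable.

UNSATISFIABLE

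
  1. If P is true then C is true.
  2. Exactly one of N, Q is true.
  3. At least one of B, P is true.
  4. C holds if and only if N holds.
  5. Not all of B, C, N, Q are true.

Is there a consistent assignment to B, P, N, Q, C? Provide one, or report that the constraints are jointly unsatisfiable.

B=T, P=T, N=T, Q=F, C=T

  (1) P=T ⇒ C: T ✓
  (2) {N, Q}: 1 true — exactly one ✓
  (3) {B, P}: 2 true — at least one ✓
  (4) C=T, N=T — same ✓
  (5) {B, C, N, Q}: 3/4 true — not all ✓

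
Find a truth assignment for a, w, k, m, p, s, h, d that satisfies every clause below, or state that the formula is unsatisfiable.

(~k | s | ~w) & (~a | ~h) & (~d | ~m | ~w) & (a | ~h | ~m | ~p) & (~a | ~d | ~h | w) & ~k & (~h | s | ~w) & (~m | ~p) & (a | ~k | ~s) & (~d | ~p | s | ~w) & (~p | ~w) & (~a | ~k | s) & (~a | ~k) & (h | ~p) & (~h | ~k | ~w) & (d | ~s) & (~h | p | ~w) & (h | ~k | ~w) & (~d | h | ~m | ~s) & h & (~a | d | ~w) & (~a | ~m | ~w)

a=F, w=F, k=F, m=T, p=F, s=F, h=T, d=T

Unit clause (~k) forces k = False.
Unit clause (h) forces h = True.
In (~a | ~h) only ~a is left, so a = False.
Try w = True:
  (~h | s | ~w) forces s = True.
  (~p | ~w) forces p = False.
  clause (~h | p | ~w) is falsified — backtrack.
So w = False.
Set m = True.
  then (a | ~h | ~m | ~p) forces p = False.
Set s = False.
Set d = True.
All clauses satisfied.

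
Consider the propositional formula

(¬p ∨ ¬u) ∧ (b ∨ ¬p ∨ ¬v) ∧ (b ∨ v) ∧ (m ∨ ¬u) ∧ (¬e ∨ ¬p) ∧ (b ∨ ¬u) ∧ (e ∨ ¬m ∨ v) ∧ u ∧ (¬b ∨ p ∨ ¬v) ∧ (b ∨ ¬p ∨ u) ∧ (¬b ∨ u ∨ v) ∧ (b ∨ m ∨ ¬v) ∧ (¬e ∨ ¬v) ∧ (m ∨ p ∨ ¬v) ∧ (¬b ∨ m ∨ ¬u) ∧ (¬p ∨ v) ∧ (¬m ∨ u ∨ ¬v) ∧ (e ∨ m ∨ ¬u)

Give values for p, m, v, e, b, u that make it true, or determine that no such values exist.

p: False, m: True, v: False, e: True, b: True, u: True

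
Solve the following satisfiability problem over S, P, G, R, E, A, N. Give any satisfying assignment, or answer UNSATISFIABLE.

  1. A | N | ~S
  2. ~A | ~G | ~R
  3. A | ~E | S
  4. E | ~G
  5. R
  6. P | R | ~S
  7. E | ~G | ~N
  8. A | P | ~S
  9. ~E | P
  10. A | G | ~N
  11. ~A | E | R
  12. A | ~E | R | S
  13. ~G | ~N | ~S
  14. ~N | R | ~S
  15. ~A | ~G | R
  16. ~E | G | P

S=F, P=T, G=F, R=T, E=T, A=T, N=T

Unit clause (R) forces R = True.
Set S = False.
Set P = True.
Try G = True:
  (~A | ~G | ~R) forces A = False.
  (A | ~E | S) forces E = False.
  clause (E | ~G) is falsified — backtrack.
So G = False.
Set E = True.
  then (A | ~E | S) forces A = True.
Set N = True.
All clauses satisfied.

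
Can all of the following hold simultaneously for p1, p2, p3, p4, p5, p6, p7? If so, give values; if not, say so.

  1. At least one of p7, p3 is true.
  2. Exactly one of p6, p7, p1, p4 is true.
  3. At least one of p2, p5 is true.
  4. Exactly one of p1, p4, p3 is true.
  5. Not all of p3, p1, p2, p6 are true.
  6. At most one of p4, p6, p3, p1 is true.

p1 = False; p2 = True; p3 = True; p4 = False; p5 = True; p6 = False; p7 = True

  (1) {p7, p3}: 2 true — at least one ✓
  (2) {p6, p7, p1, p4}: 1 true — exactly one ✓
  (3) {p2, p5}: 2 true — at least one ✓
  (4) {p1, p4, p3}: 1 true — exactly one ✓
  (5) {p3, p1, p2, p6}: 2/4 true — not all ✓
  (6) {p4, p6, p3, p1}: 1 true — at most one ✓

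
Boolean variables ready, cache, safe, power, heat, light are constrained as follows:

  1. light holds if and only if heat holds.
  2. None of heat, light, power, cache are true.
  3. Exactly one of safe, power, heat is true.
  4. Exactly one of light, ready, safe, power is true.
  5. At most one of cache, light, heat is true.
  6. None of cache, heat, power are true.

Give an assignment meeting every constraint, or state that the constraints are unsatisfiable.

ready=F, cache=F, safe=T, power=F, heat=F, light=F

  (1) light=F, heat=F — same ✓
  (2) {heat, light, power, cache}: 0 true — none ✓
  (3) {safe, power, heat}: 1 true — exactly one ✓
  (4) {light, ready, safe, power}: 1 true — exactly one ✓
  (5) {cache, light, heat}: 0 true — at most one ✓
  (6) {cache, heat, power}: 0 true — none ✓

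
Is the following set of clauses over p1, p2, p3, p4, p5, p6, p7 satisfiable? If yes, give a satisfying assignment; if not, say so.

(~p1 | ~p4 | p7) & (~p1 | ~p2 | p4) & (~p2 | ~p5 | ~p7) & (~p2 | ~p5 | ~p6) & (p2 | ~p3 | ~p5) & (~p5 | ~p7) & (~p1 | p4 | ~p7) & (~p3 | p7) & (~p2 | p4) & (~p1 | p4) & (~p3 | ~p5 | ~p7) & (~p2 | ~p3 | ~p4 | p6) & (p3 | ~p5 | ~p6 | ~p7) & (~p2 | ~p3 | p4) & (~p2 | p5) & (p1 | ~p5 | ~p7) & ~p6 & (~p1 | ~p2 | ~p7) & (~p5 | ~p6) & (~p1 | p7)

Unit clause (~p6) forces p6 = False.
Set p1 = False.
Set p2 = False.
Set p3 = False.
Set p4 = False.
Set p5 = True.
  then (~p5 | ~p7) forces p7 = False.
All clauses satisfied.

p1: False, p2: False, p3: False, p4: False, p5: True, p6: False, p7: False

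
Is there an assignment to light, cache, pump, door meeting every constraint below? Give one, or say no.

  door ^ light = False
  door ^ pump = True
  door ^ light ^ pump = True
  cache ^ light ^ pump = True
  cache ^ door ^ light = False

light=F, cache=F, pump=T, door=F

door ^ light = F ^ F = False ✓
door ^ pump = F ^ T = True ✓
door ^ light ^ pump = F ^ F ^ T = True ✓
cache ^ light ^ pump = F ^ F ^ T = True ✓
cache ^ door ^ light = F ^ F ^ F = False ✓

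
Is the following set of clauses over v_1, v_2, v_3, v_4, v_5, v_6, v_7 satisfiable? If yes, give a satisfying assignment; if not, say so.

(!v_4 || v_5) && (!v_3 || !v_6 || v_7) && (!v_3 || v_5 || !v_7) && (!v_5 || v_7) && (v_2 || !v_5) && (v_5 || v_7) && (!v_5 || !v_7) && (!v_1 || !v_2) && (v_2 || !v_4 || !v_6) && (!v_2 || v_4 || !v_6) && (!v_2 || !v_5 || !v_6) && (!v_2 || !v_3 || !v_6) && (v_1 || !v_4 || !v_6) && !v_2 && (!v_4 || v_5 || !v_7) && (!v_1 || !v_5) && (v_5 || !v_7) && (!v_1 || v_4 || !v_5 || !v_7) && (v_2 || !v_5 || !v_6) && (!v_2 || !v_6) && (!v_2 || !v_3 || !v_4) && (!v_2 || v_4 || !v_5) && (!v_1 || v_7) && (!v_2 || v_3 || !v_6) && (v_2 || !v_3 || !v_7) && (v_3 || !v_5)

No satisfying assignment exists.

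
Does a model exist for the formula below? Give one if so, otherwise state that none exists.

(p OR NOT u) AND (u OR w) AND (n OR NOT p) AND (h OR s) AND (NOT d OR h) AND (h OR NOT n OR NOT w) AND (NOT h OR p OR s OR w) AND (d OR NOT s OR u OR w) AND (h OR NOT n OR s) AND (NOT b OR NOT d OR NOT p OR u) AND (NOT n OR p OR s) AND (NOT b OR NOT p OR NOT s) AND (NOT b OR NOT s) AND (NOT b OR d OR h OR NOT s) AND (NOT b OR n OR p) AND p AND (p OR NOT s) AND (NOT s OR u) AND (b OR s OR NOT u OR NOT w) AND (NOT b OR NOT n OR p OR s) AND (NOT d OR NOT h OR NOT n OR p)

Unit clause (p) forces p = True.
In (n OR NOT p) only n is left, so n = True.
Set w = True.
  then (h OR NOT n OR NOT w) forces h = True.
Set s = True.
  then (NOT b OR NOT p OR NOT s) forces b = False.
  then (NOT s OR u) forces u = True.
Set d = False.
All clauses satisfied.

w = True, s = True, p = True, b = False, h = True, d = False, n = True, u = True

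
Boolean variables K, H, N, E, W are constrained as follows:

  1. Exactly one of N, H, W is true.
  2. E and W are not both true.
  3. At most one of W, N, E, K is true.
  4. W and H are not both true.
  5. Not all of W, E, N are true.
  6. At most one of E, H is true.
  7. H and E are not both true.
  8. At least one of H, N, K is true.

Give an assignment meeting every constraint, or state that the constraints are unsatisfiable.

K: False; H: True; N: False; E: False; W: False

  (1) {N, H, W}: 1 true — exactly one ✓
  (2) E=F, W=F — not both ✓
  (3) {W, N, E, K}: 0 true — at most one ✓
  (4) W=F, H=T — not both ✓
  (5) {W, E, N}: 0/3 true — not all ✓
  (6) {E, H}: 1 true — at most one ✓
  (7) H=T, E=F — not both ✓
  (8) {H, N, K}: 1 true — at least one ✓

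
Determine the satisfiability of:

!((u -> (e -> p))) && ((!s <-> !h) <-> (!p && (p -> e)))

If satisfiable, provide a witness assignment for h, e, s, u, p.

h=T, e=T, s=T, u=T, p=F

  !((u -> (e -> p))) = True
    u -> (e -> p) = False
      e -> p = False
  (!s <-> !h) <-> (!p && (p -> e)) = True
    !s <-> !h = True
      !s = False
      !h = False
    !p && (p -> e) = True
      !p = True
      p -> e = True
Both conjuncts True, so the formula holds.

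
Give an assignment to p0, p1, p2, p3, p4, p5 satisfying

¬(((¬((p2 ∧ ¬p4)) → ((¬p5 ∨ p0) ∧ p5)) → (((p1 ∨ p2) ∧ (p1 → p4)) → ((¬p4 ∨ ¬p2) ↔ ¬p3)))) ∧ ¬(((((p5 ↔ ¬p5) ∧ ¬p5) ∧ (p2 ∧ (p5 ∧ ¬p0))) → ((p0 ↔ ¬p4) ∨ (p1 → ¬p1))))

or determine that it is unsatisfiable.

The conjunct ¬(((((p5 ↔ ¬p5) ∧ ¬p5) ∧ (p2 ∧ (p5 ∧ ¬p0))) → ((p0 ↔ ¬p4) ∨ (p1 → ¬p1)))) is unsatisfiable on its own:
  p5 = True: this becomes ¬((False → ((p0 ↔ ¬p4) ∨ (p1 → ¬p1)))) = False.
  p5 = False: this becomes ¬((False → ((p0 ↔ ¬p4) ∨ (p1 → ¬p1)))) = False.
So the whole conjunction is unsatisfiable.

Unsatisfiable — no assignment works.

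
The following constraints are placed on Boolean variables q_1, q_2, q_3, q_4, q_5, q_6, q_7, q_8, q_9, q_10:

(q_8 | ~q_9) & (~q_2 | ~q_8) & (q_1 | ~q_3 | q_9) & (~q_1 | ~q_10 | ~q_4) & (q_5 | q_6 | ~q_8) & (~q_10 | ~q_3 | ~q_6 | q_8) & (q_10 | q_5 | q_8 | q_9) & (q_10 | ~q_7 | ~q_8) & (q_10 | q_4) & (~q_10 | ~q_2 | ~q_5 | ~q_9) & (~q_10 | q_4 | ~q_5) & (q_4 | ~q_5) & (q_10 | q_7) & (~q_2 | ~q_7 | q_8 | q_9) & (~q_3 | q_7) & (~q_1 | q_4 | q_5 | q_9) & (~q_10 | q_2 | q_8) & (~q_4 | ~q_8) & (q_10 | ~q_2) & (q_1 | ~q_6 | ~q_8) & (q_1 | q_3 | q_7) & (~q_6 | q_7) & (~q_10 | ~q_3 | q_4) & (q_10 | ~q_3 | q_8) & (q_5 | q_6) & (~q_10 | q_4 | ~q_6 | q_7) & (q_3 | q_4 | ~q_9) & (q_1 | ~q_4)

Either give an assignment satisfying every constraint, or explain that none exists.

Set q_1 = True.
Set q_2 = False.
Set q_3 = False.
Try q_4 = False:
  (q_10 | q_4) forces q_10 = True.
  (~q_10 | q_4 | ~q_5) forces q_5 = False.
  (~q_1 | q_4 | q_5 | q_9) forces q_9 = True.
  clause (q_3 | q_4 | ~q_9) is falsified — backtrack.
So q_4 = True.
  then (~q_1 | ~q_10 | ~q_4) forces q_10 = False.
  then (q_10 | q_7) forces q_7 = True.
  then (~q_4 | ~q_8) forces q_8 = False.
  then (q_8 | ~q_9) forces q_9 = False.
  then (q_10 | q_5 | q_8 | q_9) forces q_5 = True.
Set q_6 = False.
All clauses satisfied.

q_1 = True, q_2 = False, q_3 = False, q_4 = True, q_5 = True, q_6 = False, q_7 = True, q_8 = False, q_9 = False, q_10 = False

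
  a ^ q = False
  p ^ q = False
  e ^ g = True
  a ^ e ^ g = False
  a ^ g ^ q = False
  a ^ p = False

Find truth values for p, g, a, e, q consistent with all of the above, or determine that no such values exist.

p: True, g: False, a: True, e: True, q: True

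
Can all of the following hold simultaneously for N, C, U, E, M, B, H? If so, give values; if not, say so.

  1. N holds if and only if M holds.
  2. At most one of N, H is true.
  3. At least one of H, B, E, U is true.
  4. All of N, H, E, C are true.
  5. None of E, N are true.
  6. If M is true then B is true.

Case N = True:
  Constraint (5) is violated (N=T) — contradiction.
Case N = False:
  Constraint (4) is violated (N=F) — contradiction.
Both cases fail — unsatisfiable.

Unsatisfiable — no assignment works.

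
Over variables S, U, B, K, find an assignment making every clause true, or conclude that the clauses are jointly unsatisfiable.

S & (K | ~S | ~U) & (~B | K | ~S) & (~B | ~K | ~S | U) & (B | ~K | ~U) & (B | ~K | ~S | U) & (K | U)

S = True; U = True; B = True; K = True

Unit clause (S) forces S = True.
Try U = False:
  (K | U) forces K = True.
  (~B | ~K | ~S | U) forces B = False.
  clause (B | ~K | ~S | U) is falsified — backtrack.
So U = True.
  then (K | ~S | ~U) forces K = True.
  then (B | ~K | ~U) forces B = True.
Check each clause:
  (S): S holds.
  (K | ~S | ~U): K holds.
  (~B | K | ~S): K holds.
  (~B | ~K | ~S | U): U holds.
  (B | ~K | ~U): B holds.
  (B | ~K | ~S | U): B holds.
  (K | U): K holds.
All clauses satisfied.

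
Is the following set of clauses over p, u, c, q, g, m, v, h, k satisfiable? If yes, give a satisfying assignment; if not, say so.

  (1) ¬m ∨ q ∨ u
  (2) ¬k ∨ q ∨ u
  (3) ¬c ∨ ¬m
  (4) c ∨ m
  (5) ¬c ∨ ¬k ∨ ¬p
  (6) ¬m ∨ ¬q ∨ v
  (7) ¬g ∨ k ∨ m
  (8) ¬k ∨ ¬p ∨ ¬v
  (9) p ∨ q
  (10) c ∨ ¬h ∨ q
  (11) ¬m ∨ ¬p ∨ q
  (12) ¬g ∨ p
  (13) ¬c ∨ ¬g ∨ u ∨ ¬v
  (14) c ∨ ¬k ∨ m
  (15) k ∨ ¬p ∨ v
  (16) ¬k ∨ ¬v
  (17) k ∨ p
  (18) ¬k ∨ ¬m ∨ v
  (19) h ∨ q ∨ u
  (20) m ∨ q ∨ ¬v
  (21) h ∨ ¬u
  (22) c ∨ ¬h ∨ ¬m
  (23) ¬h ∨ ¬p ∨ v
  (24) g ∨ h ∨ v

Set p = True.
Set u = False.
Set c = False.
  then (c ∨ m) forces m = True.
  then (¬m ∨ ¬p ∨ q) forces q = True.
  then (c ∨ ¬h ∨ ¬m) forces h = False.
  then (¬m ∨ ¬q ∨ v) forces v = True.
  then (¬k ∨ ¬p ∨ ¬v) forces k = False.
Set g = True.
All clauses satisfied.

p=T, u=F, c=F, q=T, g=T, m=T, v=T, h=F, k=F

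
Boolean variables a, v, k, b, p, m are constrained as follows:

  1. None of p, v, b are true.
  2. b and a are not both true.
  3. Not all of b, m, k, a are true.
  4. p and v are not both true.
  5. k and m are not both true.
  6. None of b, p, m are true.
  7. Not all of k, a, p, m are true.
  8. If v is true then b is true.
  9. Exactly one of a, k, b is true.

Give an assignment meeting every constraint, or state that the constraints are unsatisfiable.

a = True; v = False; k = False; b = False; p = False; m = False

  (1) {p, v, b}: 0 true — none ✓
  (2) b=F, a=T — not both ✓
  (3) {b, m, k, a}: 1/4 true — not all ✓
  (4) p=F, v=F — not both ✓
  (5) k=F, m=F — not both ✓
  (6) {b, p, m}: 0 true — none ✓
  (7) {k, a, p, m}: 1/4 true — not all ✓
  (8) v=F ⇒ b: vacuous ✓
  (9) {a, k, b}: 1 true — exactly one ✓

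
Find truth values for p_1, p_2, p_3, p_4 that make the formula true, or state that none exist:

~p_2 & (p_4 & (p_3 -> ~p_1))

p_1 = True; p_2 = False; p_3 = False; p_4 = True

  ~p_2 = True
  p_4 & (p_3 -> ~p_1) = True
    p_3 -> ~p_1 = True
      ~p_1 = False
Both conjuncts True, so the formula holds.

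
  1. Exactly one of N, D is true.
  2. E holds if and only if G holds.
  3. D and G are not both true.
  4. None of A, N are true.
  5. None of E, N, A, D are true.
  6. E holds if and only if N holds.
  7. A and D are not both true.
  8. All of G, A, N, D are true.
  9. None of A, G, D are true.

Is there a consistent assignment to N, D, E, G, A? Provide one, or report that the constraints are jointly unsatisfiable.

Case N = True:
  Constraint (4) is violated (N=T) — contradiction.
Case N = False:
  Constraint (8) is violated (N=F) — contradiction.
Both cases fail — unsatisfiable.

Unsatisfiable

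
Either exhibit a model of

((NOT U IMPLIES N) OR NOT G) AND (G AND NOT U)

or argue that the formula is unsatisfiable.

U = False; G = True; N = True

  (NOT U IMPLIES N) OR NOT G = True
    NOT U IMPLIES N = True
      NOT U = True
    NOT G = False
  G AND NOT U = True
    NOT U = True
Both conjuncts True, so the formula holds.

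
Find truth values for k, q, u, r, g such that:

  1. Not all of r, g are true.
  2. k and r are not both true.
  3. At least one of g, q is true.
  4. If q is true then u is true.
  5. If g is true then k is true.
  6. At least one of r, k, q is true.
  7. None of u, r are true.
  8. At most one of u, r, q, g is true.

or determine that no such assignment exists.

k=T, q=F, u=F, r=F, g=T

  (1) {r, g}: 1/2 true — not all ✓
  (2) k=T, r=F — not both ✓
  (3) {g, q}: 1 true — at least one ✓
  (4) q=F ⇒ u: vacuous ✓
  (5) g=T ⇒ k: T ✓
  (6) {r, k, q}: 1 true — at least one ✓
  (7) {u, r}: 0 true — none ✓
  (8) {u, r, q, g}: 1 true — at most one ✓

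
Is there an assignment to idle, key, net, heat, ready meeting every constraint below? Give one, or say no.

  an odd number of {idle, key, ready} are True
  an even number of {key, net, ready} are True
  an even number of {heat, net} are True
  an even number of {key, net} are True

idle = True; key = False; net = False; heat = False; ready = False

{idle, key, ready}: 1 true → odd ✓
{key, net, ready}: 0 true → even ✓
{heat, net}: 0 true → even ✓
{key, net}: 0 true → even ✓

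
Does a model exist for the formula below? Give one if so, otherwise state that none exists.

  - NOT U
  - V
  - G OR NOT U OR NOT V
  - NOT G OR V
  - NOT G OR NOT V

Unit clause (NOT U) forces U = False.
Unit clause (V) forces V = True.
In (NOT G OR NOT V) only NOT G is left, so G = False.
Check each clause:
  (NOT U): NOT U holds.
  (V): V holds.
  (G OR NOT U OR NOT V): NOT U holds.
  (NOT G OR V): NOT G holds.
  (NOT G OR NOT V): NOT G holds.
All clauses satisfied.

U = False; V = True; G = False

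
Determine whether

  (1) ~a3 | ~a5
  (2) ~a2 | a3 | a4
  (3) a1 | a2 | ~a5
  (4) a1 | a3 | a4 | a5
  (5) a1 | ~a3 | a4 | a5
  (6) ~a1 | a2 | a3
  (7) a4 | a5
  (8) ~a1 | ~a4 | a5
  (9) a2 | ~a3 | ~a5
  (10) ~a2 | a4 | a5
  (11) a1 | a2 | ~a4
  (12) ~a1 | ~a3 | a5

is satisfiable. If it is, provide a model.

a1: False, a2: True, a3: False, a4: True, a5: True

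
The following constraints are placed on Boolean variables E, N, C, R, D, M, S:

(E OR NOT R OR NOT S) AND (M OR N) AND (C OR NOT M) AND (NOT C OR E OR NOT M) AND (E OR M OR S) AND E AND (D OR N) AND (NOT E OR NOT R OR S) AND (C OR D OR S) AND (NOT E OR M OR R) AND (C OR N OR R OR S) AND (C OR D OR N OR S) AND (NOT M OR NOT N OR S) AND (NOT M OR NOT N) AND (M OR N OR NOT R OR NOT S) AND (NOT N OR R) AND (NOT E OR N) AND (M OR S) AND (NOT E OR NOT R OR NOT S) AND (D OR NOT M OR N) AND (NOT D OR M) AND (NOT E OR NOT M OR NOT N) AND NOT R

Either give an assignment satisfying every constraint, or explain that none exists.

No satisfying assignment exists.

Case E = True:
  (NOT E OR N) forces N = True.
  (NOT M OR NOT N) forces M = False.
  (NOT E OR M OR R) forces R = True.
  Clause (NOT R) is falsified — contradiction.
Case E = False:
  Clause (E) is falsified — contradiction.
Both cases fail, so the formula is unsatisfiable.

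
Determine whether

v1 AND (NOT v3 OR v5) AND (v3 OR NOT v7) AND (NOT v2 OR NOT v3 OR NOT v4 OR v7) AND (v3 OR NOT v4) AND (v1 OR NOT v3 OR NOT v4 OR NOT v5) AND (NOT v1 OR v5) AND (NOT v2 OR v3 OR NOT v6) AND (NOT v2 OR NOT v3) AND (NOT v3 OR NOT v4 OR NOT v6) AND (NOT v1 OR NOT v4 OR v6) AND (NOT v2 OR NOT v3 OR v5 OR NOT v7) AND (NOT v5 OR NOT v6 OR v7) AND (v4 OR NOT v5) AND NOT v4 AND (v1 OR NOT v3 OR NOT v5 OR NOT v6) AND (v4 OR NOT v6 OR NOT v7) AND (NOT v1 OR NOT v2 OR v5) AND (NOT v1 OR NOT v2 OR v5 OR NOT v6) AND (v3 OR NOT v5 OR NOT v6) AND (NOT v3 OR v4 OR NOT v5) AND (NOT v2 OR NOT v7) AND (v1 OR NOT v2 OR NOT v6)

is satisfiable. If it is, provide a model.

No satisfying assignment exists.

Case v1 = True:
  (NOT v1 OR v5) forces v5 = True.
  (v4 OR NOT v5) forces v4 = True.
  Clause (NOT v4) is falsified — contradiction.
Case v1 = False:
  Clause (v1) is falsified — contradiction.
Both cases fail, so the formula is unsatisfiable.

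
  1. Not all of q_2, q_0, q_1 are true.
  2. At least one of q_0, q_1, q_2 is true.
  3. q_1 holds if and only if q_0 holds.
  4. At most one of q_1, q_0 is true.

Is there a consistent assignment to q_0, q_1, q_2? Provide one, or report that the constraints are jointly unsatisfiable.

q_0=F; q_1=F; q_2=T

  (1) {q_2, q_0, q_1}: 1/3 true — not all ✓
  (2) {q_0, q_1, q_2}: 1 true — at least one ✓
  (3) q_1=F, q_0=F — same ✓
  (4) {q_1, q_0}: 0 true — at most one ✓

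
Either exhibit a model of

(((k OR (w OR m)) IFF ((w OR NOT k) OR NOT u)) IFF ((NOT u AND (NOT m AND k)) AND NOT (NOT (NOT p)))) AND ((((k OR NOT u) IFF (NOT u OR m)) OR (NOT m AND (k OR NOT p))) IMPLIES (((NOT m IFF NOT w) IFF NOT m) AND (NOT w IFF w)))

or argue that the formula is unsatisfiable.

Case m = True: the formula simplifies to NOT (((w OR NOT k) OR NOT u)) AND ((k OR NOT u) IMPLIES (NOT w AND (NOT w IFF w))).
  w = True: the conjunct NOT (((w OR NOT k) OR NOT u)) becomes NOT ((True OR NOT u)) = False.
  w = False: simplifies to NOT ((NOT k OR NOT u)) AND NOT ((k OR NOT u)).
    k = True: the conjunct NOT ((k OR NOT u)) becomes NOT ((True OR NOT u)) = False.
    k = False: the conjunct NOT ((NOT k OR NOT u)) becomes NOT ((True OR NOT u)) = False.
Case m = False: the formula simplifies to (((k OR w) IFF ((w OR NOT k) OR NOT u)) IFF ((NOT u AND k) AND NOT (NOT (NOT p)))) AND ((((k OR NOT u) IFF NOT u) OR (k OR NOT p)) IMPLIES (NOT w AND (NOT w IFF w))).
  k = True: simplifies to ((w OR NOT u) IFF (NOT u AND NOT (NOT (NOT p)))) AND (NOT w AND (NOT w IFF w)).
    w = True: the conjunct NOT w is False.
    w = False: the conjunct NOT w IFF w becomes NOT False IFF False = False.
  k = False: simplifies to NOT w AND (((NOT u IFF NOT u) OR NOT p) IMPLIES (NOT w AND (NOT w IFF w))).
    w = True: the conjunct NOT w is False.
    w = False: simplifies to NOT (((NOT u IFF NOT u) OR NOT p)).
      u = True: this becomes NOT ((True OR NOT p)) = False.
      u = False: this becomes NOT ((True OR NOT p)) = False.
Both cases fail — unsatisfiable.

Unsatisfiable — no assignment works.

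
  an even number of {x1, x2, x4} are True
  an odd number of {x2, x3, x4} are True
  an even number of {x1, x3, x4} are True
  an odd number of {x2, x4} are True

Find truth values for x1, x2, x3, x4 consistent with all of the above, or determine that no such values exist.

x1 = True; x2 = False; x3 = False; x4 = True

{x1, x2, x4}: 2 true → even ✓
{x2, x3, x4}: 1 true → odd ✓
{x1, x3, x4}: 2 true → even ✓
{x2, x4}: 1 true → odd ✓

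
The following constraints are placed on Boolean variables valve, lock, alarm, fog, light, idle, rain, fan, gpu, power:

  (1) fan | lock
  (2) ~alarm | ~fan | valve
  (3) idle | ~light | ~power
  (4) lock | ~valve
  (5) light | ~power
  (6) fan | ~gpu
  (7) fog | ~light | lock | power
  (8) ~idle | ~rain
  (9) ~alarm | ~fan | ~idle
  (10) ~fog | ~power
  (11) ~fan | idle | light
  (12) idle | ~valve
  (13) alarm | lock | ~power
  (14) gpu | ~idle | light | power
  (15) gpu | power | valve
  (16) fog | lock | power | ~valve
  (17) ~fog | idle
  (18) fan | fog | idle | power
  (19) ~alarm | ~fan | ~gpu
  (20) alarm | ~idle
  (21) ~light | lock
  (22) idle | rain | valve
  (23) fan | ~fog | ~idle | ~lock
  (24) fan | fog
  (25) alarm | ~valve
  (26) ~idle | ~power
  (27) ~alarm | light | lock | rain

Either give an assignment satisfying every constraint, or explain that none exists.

valve = False, lock = True, alarm = False, fog = False, light = True, idle = False, rain = True, fan = True, gpu = True, power = False

Set valve = False.
Set lock = True.
Set alarm = False.
  then (alarm | ~idle) forces idle = False.
  then (idle | rain | valve) forces rain = True.
  then (~fog | idle) forces fog = False.
  then (fan | fog) forces fan = True.
  then (~fan | idle | light) forces light = True.
  then (idle | ~light | ~power) forces power = False.
  then (gpu | power | valve) forces gpu = True.
All clauses satisfied.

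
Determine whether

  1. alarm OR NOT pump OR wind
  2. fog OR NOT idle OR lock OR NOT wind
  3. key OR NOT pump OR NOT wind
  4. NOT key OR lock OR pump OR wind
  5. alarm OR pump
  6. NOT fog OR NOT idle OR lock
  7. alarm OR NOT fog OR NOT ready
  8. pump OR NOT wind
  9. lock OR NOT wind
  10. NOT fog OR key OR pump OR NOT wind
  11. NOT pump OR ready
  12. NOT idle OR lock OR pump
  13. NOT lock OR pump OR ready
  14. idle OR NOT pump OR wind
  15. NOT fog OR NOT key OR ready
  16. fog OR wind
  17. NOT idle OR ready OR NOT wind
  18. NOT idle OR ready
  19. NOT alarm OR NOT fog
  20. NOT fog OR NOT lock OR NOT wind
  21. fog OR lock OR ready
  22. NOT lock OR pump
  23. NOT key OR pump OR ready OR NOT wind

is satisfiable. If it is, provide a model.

Set lock = True.
  then (NOT lock OR pump) forces pump = True.
  then (NOT pump OR ready) forces ready = True.
Set key = True.
Set fog = False.
  then (fog OR wind) forces wind = True.
Set alarm = True.
Set idle = False.
All clauses satisfied.

lock = True; pump = True; key = True; fog = False; ready = True; alarm = True; wind = True; idle = False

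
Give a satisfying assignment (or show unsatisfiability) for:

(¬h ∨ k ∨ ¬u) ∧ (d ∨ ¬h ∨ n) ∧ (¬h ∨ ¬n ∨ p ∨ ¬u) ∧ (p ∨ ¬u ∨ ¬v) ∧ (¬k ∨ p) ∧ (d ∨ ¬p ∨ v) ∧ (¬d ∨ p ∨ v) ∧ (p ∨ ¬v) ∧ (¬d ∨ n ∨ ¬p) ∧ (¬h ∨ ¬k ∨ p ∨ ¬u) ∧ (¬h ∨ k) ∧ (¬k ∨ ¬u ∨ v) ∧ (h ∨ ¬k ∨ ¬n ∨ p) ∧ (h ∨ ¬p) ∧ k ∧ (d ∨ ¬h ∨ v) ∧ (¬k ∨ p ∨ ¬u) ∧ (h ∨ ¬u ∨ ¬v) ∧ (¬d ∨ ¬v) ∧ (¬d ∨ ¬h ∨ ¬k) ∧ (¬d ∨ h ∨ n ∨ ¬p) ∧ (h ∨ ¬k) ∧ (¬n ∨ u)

k=T, d=F, v=T, p=T, h=T, n=T, u=T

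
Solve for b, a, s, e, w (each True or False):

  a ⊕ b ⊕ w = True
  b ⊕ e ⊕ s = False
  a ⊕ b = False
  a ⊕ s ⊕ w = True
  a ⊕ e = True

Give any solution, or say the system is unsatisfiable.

b = True, a = True, s = True, e = False, w = True

a ⊕ b ⊕ w = T ⊕ T ⊕ T = True ✓
b ⊕ e ⊕ s = T ⊕ F ⊕ T = False ✓
a ⊕ b = T ⊕ T = False ✓
a ⊕ s ⊕ w = T ⊕ T ⊕ T = True ✓
a ⊕ e = T ⊕ F = True ✓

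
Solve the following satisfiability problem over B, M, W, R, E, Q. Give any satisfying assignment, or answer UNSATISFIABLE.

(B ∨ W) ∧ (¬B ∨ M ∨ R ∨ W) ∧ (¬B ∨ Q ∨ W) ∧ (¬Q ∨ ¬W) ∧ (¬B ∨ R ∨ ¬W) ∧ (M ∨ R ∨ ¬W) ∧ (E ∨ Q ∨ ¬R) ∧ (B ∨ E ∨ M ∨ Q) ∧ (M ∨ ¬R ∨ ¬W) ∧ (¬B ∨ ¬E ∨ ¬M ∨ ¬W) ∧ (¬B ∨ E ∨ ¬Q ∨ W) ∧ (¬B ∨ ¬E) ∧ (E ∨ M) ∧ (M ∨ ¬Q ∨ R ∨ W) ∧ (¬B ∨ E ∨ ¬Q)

B = False, M = True, W = True, R = False, E = True, Q = False

Set B = False.
  then (B ∨ W) forces W = True.
  then (¬Q ∨ ¬W) forces Q = False.
Set M = True.
Set R = False.
Set E = True.
All clauses satisfied.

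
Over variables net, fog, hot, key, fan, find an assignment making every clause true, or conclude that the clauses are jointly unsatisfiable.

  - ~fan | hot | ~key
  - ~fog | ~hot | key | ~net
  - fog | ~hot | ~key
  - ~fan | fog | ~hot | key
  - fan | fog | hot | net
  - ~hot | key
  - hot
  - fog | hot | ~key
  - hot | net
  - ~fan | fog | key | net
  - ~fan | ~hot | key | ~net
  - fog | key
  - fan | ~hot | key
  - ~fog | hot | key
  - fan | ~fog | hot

net = True; fog = True; hot = True; key = True; fan = False

Unit clause (hot) forces hot = True.
In (~hot | key) only key is left, so key = True.
In (fog | ~hot | ~key) only fog is left, so fog = True.
Set net = True.
Set fan = False.
All clauses satisfied.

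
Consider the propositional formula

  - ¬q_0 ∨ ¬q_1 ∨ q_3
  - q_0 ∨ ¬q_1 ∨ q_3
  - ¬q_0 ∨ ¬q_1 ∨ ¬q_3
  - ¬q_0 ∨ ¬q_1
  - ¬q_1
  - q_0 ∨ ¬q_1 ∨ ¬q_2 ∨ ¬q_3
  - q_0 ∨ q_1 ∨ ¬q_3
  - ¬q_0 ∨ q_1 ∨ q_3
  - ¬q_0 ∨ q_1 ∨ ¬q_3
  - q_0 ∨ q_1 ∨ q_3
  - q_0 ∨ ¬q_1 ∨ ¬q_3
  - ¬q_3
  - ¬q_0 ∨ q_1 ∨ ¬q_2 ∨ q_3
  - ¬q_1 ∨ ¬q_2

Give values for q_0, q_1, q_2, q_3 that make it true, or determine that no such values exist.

Unsatisfiable — no assignment works.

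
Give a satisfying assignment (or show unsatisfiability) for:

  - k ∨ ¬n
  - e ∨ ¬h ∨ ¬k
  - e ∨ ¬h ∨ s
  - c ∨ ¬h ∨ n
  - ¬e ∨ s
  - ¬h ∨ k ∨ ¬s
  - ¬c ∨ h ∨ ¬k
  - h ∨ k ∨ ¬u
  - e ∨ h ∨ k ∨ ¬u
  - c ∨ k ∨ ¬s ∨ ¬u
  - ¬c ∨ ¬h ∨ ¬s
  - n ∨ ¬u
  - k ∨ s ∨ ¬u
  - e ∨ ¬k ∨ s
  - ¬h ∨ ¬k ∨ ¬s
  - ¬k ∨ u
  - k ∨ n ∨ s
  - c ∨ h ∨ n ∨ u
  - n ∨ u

n=T, u=T, h=F, c=F, e=T, s=T, k=T

Try n = False:
  (n ∨ ¬u) forces u = False.
  clause (n ∨ u) is falsified — backtrack.
So n = True.
  then (k ∨ ¬n) forces k = True.
  then (¬k ∨ u) forces u = True.
Try h = True:
  (e ∨ ¬h ∨ ¬k) forces e = True.
  (¬e ∨ s) forces s = True.
  clause (¬h ∨ ¬k ∨ ¬s) is falsified — backtrack.
So h = False.
  then (¬c ∨ h ∨ ¬k) forces c = False.
Set e = True.
  then (¬e ∨ s) forces s = True.
All clauses satisfied.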